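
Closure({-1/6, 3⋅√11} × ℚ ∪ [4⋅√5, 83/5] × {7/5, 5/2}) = ({-1/6, 3⋅√11} × ℝ) ∪ ([4⋅√5, 83/5] × {7/5, 5/2})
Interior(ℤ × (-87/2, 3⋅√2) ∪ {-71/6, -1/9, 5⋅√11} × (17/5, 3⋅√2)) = ∅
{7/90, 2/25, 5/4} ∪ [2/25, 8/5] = {7/90} ∪ [2/25, 8/5]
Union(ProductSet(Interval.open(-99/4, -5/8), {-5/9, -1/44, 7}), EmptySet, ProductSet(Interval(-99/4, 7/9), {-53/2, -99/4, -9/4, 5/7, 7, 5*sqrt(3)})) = Union(ProductSet(Interval.open(-99/4, -5/8), {-5/9, -1/44, 7}), ProductSet(Interval(-99/4, 7/9), {-53/2, -99/4, -9/4, 5/7, 7, 5*sqrt(3)}))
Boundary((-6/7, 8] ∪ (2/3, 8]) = {-6/7, 8}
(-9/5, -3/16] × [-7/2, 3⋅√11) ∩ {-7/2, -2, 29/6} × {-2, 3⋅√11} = ∅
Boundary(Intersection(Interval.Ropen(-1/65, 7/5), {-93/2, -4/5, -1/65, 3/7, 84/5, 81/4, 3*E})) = {-1/65, 3/7}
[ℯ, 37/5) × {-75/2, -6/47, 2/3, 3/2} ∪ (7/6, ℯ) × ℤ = ((7/6, ℯ) × ℤ) ∪ ([ℯ, 37/5) × {-75/2, -6/47, 2/3, 3/2})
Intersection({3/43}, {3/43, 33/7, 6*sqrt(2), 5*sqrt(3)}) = {3/43}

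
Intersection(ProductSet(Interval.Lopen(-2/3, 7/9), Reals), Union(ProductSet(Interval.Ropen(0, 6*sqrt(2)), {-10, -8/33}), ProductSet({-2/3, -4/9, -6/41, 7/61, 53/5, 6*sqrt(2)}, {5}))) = Union(ProductSet({-4/9, -6/41, 7/61}, {5}), ProductSet(Interval(0, 7/9), {-10, -8/33}))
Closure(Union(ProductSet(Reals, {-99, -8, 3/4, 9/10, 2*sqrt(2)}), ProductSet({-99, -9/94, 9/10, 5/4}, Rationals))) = Union(ProductSet({-99, -9/94, 9/10, 5/4}, Reals), ProductSet(Reals, {-99, -8, 3/4, 9/10, 2*sqrt(2)}))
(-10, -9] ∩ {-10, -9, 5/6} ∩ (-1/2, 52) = ∅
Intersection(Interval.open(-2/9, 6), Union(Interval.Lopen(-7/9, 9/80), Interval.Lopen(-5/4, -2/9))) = Interval.Lopen(-2/9, 9/80)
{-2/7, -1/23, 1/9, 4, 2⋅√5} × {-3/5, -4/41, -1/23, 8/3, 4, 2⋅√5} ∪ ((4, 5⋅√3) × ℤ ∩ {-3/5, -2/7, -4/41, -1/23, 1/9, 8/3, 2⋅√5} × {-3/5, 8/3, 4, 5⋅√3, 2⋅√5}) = {-2/7, -1/23, 1/9, 4, 2⋅√5} × {-3/5, -4/41, -1/23, 8/3, 4, 2⋅√5}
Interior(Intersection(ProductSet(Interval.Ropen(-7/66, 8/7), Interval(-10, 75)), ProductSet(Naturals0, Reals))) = EmptySet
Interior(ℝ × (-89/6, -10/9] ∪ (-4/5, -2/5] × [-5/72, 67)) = (ℝ × (-89/6, -10/9)) ∪ ((-4/5, -2/5) × (-5/72, 67))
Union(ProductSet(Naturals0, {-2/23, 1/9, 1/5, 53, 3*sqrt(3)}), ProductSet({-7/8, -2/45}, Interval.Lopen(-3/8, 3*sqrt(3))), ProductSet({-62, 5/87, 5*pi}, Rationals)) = Union(ProductSet({-7/8, -2/45}, Interval.Lopen(-3/8, 3*sqrt(3))), ProductSet({-62, 5/87, 5*pi}, Rationals), ProductSet(Naturals0, {-2/23, 1/9, 1/5, 53, 3*sqrt(3)}))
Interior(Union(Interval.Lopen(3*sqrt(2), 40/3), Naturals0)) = Union(Complement(Interval.open(3*sqrt(2), 40/3), Complement(Naturals0, Interval.open(3*sqrt(2), 40/3))), Complement(Naturals0, Union(Complement(Naturals0, Interval.open(3*sqrt(2), 40/3)), {40/3, 3*sqrt(2)})), Complement(Range(5, 14, 1), Complement(Naturals0, Interval.open(3*sqrt(2), 40/3))), Complement(Range(5, 14, 1), Union(Complement(Naturals0, Interval.open(3*sqrt(2), 40/3)), {40/3, 3*sqrt(2)})))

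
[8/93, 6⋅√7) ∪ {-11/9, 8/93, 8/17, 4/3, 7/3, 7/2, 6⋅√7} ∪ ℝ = (-∞, ∞)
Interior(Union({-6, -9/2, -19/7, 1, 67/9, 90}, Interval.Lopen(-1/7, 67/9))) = Interval.open(-1/7, 67/9)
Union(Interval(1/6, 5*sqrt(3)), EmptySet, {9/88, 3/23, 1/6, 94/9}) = Union({9/88, 3/23, 94/9}, Interval(1/6, 5*sqrt(3)))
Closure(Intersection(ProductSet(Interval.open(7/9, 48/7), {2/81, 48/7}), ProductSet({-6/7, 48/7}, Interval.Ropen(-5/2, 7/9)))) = EmptySet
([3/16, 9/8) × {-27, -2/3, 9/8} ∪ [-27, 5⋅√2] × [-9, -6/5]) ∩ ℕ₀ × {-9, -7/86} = {0, 1, …, 7} × {-9}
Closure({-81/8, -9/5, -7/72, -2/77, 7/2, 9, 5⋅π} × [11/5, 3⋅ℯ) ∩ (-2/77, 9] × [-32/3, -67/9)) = ∅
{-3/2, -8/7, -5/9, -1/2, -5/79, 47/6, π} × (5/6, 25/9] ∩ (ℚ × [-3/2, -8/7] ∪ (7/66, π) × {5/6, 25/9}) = ∅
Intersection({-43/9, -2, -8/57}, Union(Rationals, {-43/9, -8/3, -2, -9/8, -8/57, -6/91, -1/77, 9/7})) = {-43/9, -2, -8/57}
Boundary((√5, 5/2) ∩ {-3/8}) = ∅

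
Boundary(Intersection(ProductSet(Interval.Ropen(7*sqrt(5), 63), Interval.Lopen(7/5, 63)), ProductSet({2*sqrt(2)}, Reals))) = EmptySet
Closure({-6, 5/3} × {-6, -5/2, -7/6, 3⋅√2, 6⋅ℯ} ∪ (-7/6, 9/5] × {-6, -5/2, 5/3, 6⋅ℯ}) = ([-7/6, 9/5] × {-6, -5/2, 5/3, 6⋅ℯ}) ∪ ({-6, 5/3} × {-6, -5/2, -7/6, 3⋅√2, 6⋅ℯ})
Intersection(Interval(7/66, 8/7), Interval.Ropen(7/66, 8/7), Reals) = Interval.Ropen(7/66, 8/7)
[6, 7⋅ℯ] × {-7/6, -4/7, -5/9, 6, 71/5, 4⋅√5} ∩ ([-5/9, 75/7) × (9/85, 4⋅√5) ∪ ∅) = [6, 75/7) × {6}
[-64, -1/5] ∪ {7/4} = [-64, -1/5] ∪ {7/4}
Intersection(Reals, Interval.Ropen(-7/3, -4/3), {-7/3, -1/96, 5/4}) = {-7/3}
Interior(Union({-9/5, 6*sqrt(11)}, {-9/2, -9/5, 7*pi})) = EmptySet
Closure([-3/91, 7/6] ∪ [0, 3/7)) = [-3/91, 7/6]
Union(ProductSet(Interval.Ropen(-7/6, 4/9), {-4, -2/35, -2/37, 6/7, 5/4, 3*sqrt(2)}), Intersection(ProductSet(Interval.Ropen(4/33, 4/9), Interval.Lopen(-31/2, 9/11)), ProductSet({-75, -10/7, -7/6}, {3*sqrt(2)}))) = ProductSet(Interval.Ropen(-7/6, 4/9), {-4, -2/35, -2/37, 6/7, 5/4, 3*sqrt(2)})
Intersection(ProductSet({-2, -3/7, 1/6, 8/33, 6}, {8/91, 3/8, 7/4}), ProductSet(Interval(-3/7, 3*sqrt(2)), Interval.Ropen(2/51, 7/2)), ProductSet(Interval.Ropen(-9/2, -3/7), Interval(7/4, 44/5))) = EmptySet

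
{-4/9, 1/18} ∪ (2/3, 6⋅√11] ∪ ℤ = ℤ ∪ {-4/9, 1/18} ∪ (2/3, 6⋅√11]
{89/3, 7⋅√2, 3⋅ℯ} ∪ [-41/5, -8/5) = [-41/5, -8/5) ∪ {89/3, 7⋅√2, 3⋅ℯ}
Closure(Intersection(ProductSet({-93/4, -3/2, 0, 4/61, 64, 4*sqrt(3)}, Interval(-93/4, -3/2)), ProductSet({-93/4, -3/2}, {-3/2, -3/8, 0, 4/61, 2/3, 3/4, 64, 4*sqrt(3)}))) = ProductSet({-93/4, -3/2}, {-3/2})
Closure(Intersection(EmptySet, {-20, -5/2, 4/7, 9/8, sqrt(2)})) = EmptySet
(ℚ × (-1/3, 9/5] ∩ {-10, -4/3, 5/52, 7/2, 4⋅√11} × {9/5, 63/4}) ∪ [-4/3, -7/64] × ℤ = ([-4/3, -7/64] × ℤ) ∪ ({-10, -4/3, 5/52, 7/2} × {9/5})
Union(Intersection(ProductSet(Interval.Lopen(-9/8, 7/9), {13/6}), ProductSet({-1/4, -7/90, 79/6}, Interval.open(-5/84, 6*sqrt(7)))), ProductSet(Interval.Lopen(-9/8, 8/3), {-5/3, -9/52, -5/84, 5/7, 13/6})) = ProductSet(Interval.Lopen(-9/8, 8/3), {-5/3, -9/52, -5/84, 5/7, 13/6})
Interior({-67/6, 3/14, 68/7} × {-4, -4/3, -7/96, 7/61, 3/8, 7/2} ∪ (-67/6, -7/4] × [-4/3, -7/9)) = (-67/6, -7/4) × (-4/3, -7/9)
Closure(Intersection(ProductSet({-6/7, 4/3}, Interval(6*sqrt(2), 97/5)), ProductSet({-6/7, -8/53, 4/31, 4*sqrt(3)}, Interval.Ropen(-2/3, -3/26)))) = EmptySet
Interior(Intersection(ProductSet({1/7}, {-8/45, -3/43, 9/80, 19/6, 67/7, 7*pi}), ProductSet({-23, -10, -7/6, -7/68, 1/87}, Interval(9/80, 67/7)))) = EmptySet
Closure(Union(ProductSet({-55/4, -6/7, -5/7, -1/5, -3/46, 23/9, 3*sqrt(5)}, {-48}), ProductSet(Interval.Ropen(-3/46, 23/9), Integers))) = Union(ProductSet({-55/4, -6/7, -5/7, -1/5, -3/46, 23/9, 3*sqrt(5)}, {-48}), ProductSet(Interval(-3/46, 23/9), Integers))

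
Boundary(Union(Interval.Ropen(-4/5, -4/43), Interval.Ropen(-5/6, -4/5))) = {-5/6, -4/43}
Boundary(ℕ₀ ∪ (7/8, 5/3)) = {7/8, 5/3} ∪ (ℕ₀ \ (7/8, 5/3))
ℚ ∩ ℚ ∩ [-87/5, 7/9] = ℚ ∩ [-87/5, 7/9]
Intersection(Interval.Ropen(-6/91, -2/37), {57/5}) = EmptySet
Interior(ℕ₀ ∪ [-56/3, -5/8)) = ((-56/3, -5/8) \ ℕ₀ \ (-56/3, -5/8)) ∪ (ℕ₀ \ ({-56/3, -5/8} ∪ (ℕ₀ \ (-56/3, -5/8))))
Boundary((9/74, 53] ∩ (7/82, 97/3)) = {9/74, 97/3}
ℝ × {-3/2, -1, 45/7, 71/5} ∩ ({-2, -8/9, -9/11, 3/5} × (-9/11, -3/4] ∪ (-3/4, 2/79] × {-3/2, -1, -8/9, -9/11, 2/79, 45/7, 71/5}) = (-3/4, 2/79] × {-3/2, -1, 45/7, 71/5}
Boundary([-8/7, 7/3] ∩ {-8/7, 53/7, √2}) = {-8/7, √2}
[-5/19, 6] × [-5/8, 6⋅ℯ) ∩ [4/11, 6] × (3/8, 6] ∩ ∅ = ∅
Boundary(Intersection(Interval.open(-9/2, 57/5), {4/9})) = {4/9}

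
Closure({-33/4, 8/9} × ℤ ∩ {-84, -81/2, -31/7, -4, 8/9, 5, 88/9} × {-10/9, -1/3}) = ∅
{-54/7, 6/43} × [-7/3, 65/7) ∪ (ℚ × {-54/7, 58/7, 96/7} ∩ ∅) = {-54/7, 6/43} × [-7/3, 65/7)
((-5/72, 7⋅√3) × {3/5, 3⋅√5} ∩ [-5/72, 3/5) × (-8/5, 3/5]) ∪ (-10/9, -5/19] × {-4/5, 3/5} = ((-5/72, 3/5) × {3/5}) ∪ ((-10/9, -5/19] × {-4/5, 3/5})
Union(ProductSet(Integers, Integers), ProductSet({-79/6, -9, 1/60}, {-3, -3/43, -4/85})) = Union(ProductSet({-79/6, -9, 1/60}, {-3, -3/43, -4/85}), ProductSet(Integers, Integers))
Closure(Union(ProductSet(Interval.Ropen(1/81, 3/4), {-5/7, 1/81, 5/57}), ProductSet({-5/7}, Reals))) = Union(ProductSet({-5/7}, Reals), ProductSet(Interval(1/81, 3/4), {-5/7, 1/81, 5/57}))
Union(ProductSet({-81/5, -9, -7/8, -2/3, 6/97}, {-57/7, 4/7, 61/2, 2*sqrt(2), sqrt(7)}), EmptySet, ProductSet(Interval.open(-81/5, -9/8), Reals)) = Union(ProductSet({-81/5, -9, -7/8, -2/3, 6/97}, {-57/7, 4/7, 61/2, 2*sqrt(2), sqrt(7)}), ProductSet(Interval.open(-81/5, -9/8), Reals))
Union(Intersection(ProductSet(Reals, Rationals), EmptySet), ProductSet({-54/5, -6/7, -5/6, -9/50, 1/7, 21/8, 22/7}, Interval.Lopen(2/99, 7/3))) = ProductSet({-54/5, -6/7, -5/6, -9/50, 1/7, 21/8, 22/7}, Interval.Lopen(2/99, 7/3))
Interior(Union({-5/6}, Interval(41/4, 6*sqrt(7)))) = Interval.open(41/4, 6*sqrt(7))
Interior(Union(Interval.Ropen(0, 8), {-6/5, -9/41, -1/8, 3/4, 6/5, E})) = Interval.open(0, 8)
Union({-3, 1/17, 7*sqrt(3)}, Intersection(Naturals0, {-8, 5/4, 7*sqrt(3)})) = {-3, 1/17, 7*sqrt(3)}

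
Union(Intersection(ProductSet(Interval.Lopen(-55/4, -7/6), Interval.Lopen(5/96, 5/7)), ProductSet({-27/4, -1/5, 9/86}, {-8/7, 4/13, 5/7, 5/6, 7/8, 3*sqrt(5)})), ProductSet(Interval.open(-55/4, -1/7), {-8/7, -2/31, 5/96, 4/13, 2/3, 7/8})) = Union(ProductSet({-27/4}, {4/13, 5/7}), ProductSet(Interval.open(-55/4, -1/7), {-8/7, -2/31, 5/96, 4/13, 2/3, 7/8}))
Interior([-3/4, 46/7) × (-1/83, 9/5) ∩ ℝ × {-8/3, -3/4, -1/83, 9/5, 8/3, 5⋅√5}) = ∅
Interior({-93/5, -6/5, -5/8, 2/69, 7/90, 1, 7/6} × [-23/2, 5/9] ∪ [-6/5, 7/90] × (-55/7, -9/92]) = (-6/5, 7/90) × (-55/7, -9/92)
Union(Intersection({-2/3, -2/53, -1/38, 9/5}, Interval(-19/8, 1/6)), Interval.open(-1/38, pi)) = Union({-2/3, -2/53}, Interval.Ropen(-1/38, pi))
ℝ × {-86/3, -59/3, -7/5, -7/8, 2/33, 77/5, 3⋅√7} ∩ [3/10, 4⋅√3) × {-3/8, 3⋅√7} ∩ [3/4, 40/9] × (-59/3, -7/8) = ∅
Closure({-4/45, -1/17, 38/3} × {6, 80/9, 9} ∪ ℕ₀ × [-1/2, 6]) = (ℕ₀ × [-1/2, 6]) ∪ ({-4/45, -1/17, 38/3} × {6, 80/9, 9})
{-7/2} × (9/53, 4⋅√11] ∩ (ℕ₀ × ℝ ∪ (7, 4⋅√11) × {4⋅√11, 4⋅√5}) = ∅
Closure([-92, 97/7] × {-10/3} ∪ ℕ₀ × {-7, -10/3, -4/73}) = (ℕ₀ × {-7, -10/3, -4/73}) ∪ ([-92, 97/7] × {-10/3})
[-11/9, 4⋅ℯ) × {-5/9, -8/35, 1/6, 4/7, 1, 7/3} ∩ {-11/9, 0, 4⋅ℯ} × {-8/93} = ∅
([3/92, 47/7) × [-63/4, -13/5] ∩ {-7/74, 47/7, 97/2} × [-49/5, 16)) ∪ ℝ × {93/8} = ℝ × {93/8}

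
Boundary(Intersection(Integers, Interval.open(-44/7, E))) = Range(-6, 3, 1)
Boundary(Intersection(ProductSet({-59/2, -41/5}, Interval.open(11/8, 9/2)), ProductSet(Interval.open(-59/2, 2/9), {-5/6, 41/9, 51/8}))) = EmptySet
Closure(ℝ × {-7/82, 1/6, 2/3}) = ℝ × {-7/82, 1/6, 2/3}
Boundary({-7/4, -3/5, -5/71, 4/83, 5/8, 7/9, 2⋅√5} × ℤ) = {-7/4, -3/5, -5/71, 4/83, 5/8, 7/9, 2⋅√5} × ℤ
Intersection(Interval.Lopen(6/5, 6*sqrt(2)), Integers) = Range(2, 9, 1)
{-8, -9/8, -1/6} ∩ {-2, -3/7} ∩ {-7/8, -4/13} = ∅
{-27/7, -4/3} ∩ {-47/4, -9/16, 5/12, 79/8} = ∅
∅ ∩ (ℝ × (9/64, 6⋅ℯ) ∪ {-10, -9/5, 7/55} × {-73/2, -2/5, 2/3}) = ∅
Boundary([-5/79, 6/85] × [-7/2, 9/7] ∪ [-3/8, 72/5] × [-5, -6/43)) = ([-3/8, 72/5] × {-5}) ∪ ([-5/79, 6/85] × {9/7}) ∪ ({-3/8, 72/5} × [-5, -6/43]) ∪ ({-5/79, 6/85} × [-6/43, 9/7]) ∪ (([-3/8, -5/79] ∪ [6/85, 72/5]) × {-5, -6/43})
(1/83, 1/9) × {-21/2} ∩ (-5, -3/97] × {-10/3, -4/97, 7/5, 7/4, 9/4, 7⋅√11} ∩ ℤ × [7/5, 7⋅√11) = ∅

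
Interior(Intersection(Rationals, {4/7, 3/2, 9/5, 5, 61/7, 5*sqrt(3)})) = EmptySet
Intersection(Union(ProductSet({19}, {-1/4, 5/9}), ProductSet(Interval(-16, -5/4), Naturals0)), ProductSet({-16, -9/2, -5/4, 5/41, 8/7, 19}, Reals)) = Union(ProductSet({19}, {-1/4, 5/9}), ProductSet({-16, -9/2, -5/4}, Naturals0))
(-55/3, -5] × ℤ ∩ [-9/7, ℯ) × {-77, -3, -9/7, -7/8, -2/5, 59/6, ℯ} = ∅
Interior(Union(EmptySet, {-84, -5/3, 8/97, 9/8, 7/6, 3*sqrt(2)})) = EmptySet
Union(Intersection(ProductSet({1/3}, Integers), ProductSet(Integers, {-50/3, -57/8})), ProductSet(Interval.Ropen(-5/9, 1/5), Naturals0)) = ProductSet(Interval.Ropen(-5/9, 1/5), Naturals0)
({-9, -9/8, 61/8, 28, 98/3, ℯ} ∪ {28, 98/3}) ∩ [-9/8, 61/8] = {-9/8, 61/8, ℯ}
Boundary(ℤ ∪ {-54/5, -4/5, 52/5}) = ℤ ∪ {-54/5, -4/5, 52/5}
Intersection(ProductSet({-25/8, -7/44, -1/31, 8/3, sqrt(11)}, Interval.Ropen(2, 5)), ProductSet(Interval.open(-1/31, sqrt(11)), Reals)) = ProductSet({8/3}, Interval.Ropen(2, 5))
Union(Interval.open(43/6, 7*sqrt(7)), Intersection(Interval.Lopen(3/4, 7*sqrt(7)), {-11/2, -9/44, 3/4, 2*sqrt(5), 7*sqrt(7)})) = Union({2*sqrt(5)}, Interval.Lopen(43/6, 7*sqrt(7)))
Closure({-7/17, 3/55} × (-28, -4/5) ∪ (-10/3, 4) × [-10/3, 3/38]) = ({-7/17, 3/55} × [-28, -4/5)) ∪ ([-10/3, 4] × [-10/3, 3/38])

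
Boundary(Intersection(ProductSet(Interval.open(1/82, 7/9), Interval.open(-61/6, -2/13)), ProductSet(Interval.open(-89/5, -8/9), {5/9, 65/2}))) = EmptySet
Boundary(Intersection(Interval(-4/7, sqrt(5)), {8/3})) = EmptySet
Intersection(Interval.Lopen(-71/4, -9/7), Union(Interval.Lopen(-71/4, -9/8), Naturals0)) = Interval.Lopen(-71/4, -9/7)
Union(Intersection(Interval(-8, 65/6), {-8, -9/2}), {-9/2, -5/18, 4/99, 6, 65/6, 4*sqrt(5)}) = {-8, -9/2, -5/18, 4/99, 6, 65/6, 4*sqrt(5)}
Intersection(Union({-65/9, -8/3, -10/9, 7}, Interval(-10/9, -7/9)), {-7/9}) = {-7/9}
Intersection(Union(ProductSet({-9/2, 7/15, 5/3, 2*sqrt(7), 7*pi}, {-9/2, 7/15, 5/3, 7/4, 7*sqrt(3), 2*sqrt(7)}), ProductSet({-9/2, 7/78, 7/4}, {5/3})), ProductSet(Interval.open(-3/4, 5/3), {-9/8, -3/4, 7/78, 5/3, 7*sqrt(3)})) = Union(ProductSet({7/78}, {5/3}), ProductSet({7/15}, {5/3, 7*sqrt(3)}))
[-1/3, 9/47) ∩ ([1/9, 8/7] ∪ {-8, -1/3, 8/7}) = {-1/3} ∪ [1/9, 9/47)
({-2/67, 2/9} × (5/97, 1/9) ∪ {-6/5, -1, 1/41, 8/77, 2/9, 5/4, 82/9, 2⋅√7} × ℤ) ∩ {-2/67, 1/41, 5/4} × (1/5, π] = {1/41, 5/4} × {1, 2, 3}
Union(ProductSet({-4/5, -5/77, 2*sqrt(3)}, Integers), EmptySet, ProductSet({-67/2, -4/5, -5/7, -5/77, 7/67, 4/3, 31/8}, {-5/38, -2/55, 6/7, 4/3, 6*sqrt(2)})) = Union(ProductSet({-4/5, -5/77, 2*sqrt(3)}, Integers), ProductSet({-67/2, -4/5, -5/7, -5/77, 7/67, 4/3, 31/8}, {-5/38, -2/55, 6/7, 4/3, 6*sqrt(2)}))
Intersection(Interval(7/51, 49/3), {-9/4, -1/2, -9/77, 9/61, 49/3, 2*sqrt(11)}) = {9/61, 49/3, 2*sqrt(11)}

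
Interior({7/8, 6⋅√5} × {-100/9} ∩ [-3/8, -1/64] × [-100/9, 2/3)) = ∅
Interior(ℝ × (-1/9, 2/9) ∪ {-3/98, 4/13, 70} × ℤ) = (ℝ × (-1/9, 2/9) \ ℤ \ (-1/9, 2/9)) ∪ ({-3/98, 4/13, 70} × ℤ \ ({-1/9, 2/9} ∪ (ℤ \ (-1/9, 2/9)))) ∪ (((-∞, -3/98) ∪ (-3/98, 4/13) ∪ (4/13, 70) ∪ (70, ∞)) × (-1/9, 2/9))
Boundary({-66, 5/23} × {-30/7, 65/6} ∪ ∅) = {-66, 5/23} × {-30/7, 65/6}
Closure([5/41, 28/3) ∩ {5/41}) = {5/41}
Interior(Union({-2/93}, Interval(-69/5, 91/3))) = Interval.open(-69/5, 91/3)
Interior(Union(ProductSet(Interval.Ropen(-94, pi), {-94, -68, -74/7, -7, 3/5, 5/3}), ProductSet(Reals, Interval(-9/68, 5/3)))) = ProductSet(Reals, Interval.open(-9/68, 5/3))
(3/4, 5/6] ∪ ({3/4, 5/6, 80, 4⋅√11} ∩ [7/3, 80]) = (3/4, 5/6] ∪ {80, 4⋅√11}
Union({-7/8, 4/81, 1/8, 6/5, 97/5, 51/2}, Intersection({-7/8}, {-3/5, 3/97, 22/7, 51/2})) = {-7/8, 4/81, 1/8, 6/5, 97/5, 51/2}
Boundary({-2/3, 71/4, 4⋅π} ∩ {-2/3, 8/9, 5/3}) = {-2/3}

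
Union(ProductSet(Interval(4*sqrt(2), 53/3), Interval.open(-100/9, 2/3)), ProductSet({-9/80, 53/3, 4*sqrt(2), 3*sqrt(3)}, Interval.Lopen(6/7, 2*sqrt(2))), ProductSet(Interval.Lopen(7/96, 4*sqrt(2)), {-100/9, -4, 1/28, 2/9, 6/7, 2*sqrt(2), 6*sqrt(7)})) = Union(ProductSet({-9/80, 53/3, 4*sqrt(2), 3*sqrt(3)}, Interval.Lopen(6/7, 2*sqrt(2))), ProductSet(Interval.Lopen(7/96, 4*sqrt(2)), {-100/9, -4, 1/28, 2/9, 6/7, 2*sqrt(2), 6*sqrt(7)}), ProductSet(Interval(4*sqrt(2), 53/3), Interval.open(-100/9, 2/3)))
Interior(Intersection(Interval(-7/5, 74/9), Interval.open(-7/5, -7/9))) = Interval.open(-7/5, -7/9)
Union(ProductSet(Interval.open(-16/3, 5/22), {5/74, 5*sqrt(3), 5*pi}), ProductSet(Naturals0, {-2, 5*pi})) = Union(ProductSet(Interval.open(-16/3, 5/22), {5/74, 5*sqrt(3), 5*pi}), ProductSet(Naturals0, {-2, 5*pi}))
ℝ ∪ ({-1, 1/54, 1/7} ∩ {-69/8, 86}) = ℝ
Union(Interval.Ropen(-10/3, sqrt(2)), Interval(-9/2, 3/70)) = Interval.Ropen(-9/2, sqrt(2))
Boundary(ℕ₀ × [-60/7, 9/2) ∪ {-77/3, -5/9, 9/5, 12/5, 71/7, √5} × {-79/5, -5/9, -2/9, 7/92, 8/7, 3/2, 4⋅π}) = (ℕ₀ × [-60/7, 9/2]) ∪ ({-77/3, -5/9, 9/5, 12/5, 71/7, √5} × {-79/5, -5/9, -2/9, 7/92, 8/7, 3/2, 4⋅π})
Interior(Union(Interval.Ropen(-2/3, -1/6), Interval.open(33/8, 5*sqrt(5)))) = Union(Interval.open(-2/3, -1/6), Interval.open(33/8, 5*sqrt(5)))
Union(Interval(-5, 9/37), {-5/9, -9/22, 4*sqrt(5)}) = Union({4*sqrt(5)}, Interval(-5, 9/37))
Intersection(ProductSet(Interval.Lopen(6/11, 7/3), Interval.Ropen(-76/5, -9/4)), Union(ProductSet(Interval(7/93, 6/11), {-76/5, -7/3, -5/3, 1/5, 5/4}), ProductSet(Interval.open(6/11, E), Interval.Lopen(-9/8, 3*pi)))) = EmptySet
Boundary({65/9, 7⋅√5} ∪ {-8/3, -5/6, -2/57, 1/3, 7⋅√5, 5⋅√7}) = {-8/3, -5/6, -2/57, 1/3, 65/9, 7⋅√5, 5⋅√7}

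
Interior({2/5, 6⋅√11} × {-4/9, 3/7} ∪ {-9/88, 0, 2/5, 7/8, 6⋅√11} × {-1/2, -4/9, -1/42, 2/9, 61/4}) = ∅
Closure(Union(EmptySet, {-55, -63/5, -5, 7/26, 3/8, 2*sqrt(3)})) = {-55, -63/5, -5, 7/26, 3/8, 2*sqrt(3)}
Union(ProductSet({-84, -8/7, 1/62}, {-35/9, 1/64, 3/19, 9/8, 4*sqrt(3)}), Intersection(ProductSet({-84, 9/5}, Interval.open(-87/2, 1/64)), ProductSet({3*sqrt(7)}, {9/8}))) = ProductSet({-84, -8/7, 1/62}, {-35/9, 1/64, 3/19, 9/8, 4*sqrt(3)})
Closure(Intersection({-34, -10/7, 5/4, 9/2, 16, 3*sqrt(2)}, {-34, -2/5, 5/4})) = {-34, 5/4}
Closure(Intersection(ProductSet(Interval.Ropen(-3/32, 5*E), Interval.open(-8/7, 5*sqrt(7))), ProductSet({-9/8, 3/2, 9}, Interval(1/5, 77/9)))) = ProductSet({3/2, 9}, Interval(1/5, 77/9))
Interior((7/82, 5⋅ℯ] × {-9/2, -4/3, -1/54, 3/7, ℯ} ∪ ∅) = ∅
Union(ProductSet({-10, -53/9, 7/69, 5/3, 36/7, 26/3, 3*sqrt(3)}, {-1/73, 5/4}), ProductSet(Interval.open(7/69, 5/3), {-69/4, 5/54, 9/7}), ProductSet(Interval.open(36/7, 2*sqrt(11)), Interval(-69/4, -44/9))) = Union(ProductSet({-10, -53/9, 7/69, 5/3, 36/7, 26/3, 3*sqrt(3)}, {-1/73, 5/4}), ProductSet(Interval.open(7/69, 5/3), {-69/4, 5/54, 9/7}), ProductSet(Interval.open(36/7, 2*sqrt(11)), Interval(-69/4, -44/9)))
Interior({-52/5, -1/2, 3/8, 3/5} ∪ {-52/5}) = ∅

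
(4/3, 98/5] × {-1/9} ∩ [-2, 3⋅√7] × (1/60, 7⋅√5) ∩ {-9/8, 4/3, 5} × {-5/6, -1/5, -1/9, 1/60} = ∅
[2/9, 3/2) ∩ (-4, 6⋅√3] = [2/9, 3/2)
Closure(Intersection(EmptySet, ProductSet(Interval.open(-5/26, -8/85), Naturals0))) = EmptySet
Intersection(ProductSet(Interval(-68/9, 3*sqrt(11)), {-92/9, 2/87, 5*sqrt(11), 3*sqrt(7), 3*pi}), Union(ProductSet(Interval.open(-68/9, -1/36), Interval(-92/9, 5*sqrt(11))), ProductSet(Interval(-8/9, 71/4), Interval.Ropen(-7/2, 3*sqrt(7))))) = Union(ProductSet(Interval.open(-68/9, -1/36), {-92/9, 2/87, 5*sqrt(11), 3*sqrt(7), 3*pi}), ProductSet(Interval(-8/9, 3*sqrt(11)), {2/87}))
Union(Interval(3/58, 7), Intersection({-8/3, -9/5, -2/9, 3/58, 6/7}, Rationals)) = Union({-8/3, -9/5, -2/9}, Interval(3/58, 7))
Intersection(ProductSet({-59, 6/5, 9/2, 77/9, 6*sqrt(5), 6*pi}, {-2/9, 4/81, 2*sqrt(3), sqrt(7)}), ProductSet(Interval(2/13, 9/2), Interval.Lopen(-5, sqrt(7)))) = ProductSet({6/5, 9/2}, {-2/9, 4/81, sqrt(7)})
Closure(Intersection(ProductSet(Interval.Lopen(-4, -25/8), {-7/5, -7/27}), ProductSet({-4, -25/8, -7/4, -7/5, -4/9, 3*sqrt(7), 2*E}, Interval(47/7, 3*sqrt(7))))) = EmptySet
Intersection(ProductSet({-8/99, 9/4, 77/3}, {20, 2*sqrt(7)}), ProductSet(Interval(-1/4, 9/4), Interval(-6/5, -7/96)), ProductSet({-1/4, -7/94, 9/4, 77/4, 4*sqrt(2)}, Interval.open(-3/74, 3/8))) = EmptySet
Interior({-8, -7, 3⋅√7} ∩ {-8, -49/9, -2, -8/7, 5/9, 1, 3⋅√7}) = ∅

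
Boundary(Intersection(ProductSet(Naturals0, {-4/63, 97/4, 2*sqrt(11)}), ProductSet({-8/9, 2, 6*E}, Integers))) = EmptySet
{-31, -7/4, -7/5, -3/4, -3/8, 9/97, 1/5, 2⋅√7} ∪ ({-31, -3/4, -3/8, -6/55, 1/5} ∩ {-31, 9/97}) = {-31, -7/4, -7/5, -3/4, -3/8, 9/97, 1/5, 2⋅√7}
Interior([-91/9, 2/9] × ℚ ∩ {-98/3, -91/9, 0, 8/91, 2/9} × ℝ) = ∅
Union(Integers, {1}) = Integers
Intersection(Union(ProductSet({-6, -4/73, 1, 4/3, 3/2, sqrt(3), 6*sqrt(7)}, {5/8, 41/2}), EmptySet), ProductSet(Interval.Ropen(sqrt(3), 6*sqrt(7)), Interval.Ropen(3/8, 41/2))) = ProductSet({sqrt(3)}, {5/8})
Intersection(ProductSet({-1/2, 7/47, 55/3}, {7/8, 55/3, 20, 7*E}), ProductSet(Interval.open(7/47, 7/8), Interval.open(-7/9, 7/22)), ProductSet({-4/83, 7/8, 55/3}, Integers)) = EmptySet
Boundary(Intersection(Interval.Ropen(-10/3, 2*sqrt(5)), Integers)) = Range(-3, 5, 1)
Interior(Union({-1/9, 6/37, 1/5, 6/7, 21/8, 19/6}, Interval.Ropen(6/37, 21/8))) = Interval.open(6/37, 21/8)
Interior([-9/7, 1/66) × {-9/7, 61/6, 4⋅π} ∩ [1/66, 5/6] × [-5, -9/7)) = ∅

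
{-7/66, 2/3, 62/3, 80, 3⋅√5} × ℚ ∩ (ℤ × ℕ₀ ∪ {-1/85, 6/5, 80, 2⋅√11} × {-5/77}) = {80} × ({-5/77} ∪ ℕ₀)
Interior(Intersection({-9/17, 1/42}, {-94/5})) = EmptySet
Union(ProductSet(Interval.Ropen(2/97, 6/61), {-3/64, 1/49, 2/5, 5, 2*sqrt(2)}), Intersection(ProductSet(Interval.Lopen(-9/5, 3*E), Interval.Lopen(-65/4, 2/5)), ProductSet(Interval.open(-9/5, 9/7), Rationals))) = Union(ProductSet(Interval.open(-9/5, 9/7), Intersection(Interval.Lopen(-65/4, 2/5), Rationals)), ProductSet(Interval.Ropen(2/97, 6/61), {-3/64, 1/49, 2/5, 5, 2*sqrt(2)}))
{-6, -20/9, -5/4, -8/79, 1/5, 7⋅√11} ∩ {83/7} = ∅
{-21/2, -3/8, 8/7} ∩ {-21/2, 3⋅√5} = {-21/2}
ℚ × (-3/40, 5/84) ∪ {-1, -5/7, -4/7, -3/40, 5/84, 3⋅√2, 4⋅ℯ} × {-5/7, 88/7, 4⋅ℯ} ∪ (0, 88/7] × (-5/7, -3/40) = (ℚ × (-3/40, 5/84)) ∪ ((0, 88/7] × (-5/7, -3/40)) ∪ ({-1, -5/7, -4/7, -3/40, 5/84, 3⋅√2, 4⋅ℯ} × {-5/7, 88/7, 4⋅ℯ})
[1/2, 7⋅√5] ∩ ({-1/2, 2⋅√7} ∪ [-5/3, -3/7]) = {2⋅√7}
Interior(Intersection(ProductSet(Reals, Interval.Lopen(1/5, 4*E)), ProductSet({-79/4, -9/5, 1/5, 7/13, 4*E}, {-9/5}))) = EmptySet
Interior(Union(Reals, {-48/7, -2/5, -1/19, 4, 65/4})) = Reals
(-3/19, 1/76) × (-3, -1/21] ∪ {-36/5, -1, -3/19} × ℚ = ({-36/5, -1, -3/19} × ℚ) ∪ ((-3/19, 1/76) × (-3, -1/21])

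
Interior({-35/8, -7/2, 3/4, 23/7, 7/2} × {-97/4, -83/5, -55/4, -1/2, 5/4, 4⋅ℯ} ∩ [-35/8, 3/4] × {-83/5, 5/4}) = ∅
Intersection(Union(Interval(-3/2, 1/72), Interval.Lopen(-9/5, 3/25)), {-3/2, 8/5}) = {-3/2}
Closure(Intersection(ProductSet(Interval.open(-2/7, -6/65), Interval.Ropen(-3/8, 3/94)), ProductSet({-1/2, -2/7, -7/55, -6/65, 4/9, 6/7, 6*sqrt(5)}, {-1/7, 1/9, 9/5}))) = ProductSet({-7/55}, {-1/7})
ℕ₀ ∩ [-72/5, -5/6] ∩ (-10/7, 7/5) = ∅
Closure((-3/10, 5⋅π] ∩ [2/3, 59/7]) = [2/3, 59/7]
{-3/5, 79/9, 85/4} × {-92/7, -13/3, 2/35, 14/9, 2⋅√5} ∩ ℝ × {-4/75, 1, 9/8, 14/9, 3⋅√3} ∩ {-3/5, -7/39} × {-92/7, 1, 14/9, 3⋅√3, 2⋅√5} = {-3/5} × {14/9}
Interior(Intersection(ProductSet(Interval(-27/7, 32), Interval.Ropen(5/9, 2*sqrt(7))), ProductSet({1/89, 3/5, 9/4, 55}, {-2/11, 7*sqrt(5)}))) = EmptySet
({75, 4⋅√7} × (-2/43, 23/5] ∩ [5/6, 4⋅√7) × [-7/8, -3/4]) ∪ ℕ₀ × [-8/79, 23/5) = ℕ₀ × [-8/79, 23/5)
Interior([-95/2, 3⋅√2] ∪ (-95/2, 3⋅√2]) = (-95/2, 3⋅√2)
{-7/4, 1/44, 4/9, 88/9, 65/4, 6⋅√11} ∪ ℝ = ℝ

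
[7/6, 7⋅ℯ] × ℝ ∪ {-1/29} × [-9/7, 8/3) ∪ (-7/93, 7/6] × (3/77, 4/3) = ({-1/29} × [-9/7, 8/3)) ∪ ([7/6, 7⋅ℯ] × ℝ) ∪ ((-7/93, 7/6] × (3/77, 4/3))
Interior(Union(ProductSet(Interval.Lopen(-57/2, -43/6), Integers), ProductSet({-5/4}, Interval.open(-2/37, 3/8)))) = EmptySet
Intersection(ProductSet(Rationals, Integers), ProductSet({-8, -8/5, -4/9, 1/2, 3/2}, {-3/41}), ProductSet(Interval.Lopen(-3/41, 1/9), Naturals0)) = EmptySet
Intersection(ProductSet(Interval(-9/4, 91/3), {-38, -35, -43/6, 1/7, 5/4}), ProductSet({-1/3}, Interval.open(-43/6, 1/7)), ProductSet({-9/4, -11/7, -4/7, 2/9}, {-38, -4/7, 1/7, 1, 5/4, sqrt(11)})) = EmptySet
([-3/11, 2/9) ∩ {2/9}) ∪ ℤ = ℤ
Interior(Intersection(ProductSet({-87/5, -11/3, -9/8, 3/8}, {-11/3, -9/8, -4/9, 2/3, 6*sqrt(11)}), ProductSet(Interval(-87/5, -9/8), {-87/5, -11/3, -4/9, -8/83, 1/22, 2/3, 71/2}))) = EmptySet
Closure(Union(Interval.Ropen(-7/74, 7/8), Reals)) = Interval(-oo, oo)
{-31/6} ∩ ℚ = {-31/6}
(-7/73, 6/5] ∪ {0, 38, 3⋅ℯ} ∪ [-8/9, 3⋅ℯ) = [-8/9, 3⋅ℯ] ∪ {38}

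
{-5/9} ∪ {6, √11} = {-5/9, 6, √11}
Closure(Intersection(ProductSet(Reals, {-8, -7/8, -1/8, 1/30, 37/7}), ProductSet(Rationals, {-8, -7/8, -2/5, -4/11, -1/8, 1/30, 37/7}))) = ProductSet(Reals, {-8, -7/8, -1/8, 1/30, 37/7})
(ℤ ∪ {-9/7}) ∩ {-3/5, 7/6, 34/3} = ∅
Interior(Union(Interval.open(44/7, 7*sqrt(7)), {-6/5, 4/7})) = Interval.open(44/7, 7*sqrt(7))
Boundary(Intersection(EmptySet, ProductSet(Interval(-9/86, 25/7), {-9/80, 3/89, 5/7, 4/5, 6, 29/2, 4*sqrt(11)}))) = EmptySet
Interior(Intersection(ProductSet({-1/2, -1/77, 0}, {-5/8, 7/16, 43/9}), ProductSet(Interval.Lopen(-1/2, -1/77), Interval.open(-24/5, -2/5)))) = EmptySet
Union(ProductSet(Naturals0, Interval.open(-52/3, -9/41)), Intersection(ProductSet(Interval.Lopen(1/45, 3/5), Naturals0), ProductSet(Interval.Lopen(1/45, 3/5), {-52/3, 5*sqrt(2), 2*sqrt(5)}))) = ProductSet(Naturals0, Interval.open(-52/3, -9/41))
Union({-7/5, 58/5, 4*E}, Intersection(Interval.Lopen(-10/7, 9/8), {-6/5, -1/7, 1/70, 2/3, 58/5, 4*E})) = {-7/5, -6/5, -1/7, 1/70, 2/3, 58/5, 4*E}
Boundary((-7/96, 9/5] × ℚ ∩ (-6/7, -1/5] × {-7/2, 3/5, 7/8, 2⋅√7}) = ∅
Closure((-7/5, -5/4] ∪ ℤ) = ℤ ∪ [-7/5, -5/4]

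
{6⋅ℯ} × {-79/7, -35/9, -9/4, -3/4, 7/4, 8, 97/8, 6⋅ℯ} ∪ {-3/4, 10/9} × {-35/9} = ({-3/4, 10/9} × {-35/9}) ∪ ({6⋅ℯ} × {-79/7, -35/9, -9/4, -3/4, 7/4, 8, 97/8, 6⋅ℯ})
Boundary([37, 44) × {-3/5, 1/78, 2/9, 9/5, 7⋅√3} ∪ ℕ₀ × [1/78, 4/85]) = (ℕ₀ × [1/78, 4/85]) ∪ ([37, 44] × {-3/5, 1/78, 2/9, 9/5, 7⋅√3})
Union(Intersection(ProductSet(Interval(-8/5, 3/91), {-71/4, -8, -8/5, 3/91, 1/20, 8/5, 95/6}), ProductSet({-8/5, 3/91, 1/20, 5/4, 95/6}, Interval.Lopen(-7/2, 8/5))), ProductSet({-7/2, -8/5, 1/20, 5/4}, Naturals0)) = Union(ProductSet({-8/5, 3/91}, {-8/5, 3/91, 1/20, 8/5}), ProductSet({-7/2, -8/5, 1/20, 5/4}, Naturals0))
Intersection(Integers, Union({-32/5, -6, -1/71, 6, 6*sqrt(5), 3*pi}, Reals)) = Integers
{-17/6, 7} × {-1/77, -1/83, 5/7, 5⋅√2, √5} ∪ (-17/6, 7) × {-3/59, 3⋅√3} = ((-17/6, 7) × {-3/59, 3⋅√3}) ∪ ({-17/6, 7} × {-1/77, -1/83, 5/7, 5⋅√2, √5})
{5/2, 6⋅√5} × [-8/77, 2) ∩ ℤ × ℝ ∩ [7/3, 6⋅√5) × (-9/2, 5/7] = ∅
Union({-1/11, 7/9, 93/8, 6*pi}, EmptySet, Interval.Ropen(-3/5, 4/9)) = Union({7/9, 93/8, 6*pi}, Interval.Ropen(-3/5, 4/9))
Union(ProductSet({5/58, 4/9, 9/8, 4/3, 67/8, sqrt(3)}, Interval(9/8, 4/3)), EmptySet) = ProductSet({5/58, 4/9, 9/8, 4/3, 67/8, sqrt(3)}, Interval(9/8, 4/3))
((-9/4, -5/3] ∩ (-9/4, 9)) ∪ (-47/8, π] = (-47/8, π]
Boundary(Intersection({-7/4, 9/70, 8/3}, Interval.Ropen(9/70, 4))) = {9/70, 8/3}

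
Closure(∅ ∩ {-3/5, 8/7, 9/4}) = ∅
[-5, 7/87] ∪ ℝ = (-∞, ∞)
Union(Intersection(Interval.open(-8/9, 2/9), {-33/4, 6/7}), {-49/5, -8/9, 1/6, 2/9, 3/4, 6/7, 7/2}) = {-49/5, -8/9, 1/6, 2/9, 3/4, 6/7, 7/2}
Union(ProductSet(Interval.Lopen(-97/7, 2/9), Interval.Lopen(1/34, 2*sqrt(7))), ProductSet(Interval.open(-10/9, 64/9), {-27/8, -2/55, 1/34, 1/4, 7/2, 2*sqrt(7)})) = Union(ProductSet(Interval.Lopen(-97/7, 2/9), Interval.Lopen(1/34, 2*sqrt(7))), ProductSet(Interval.open(-10/9, 64/9), {-27/8, -2/55, 1/34, 1/4, 7/2, 2*sqrt(7)}))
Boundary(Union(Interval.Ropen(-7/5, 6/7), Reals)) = EmptySet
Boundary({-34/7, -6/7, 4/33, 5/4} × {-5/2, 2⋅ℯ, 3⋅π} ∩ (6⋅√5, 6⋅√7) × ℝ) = ∅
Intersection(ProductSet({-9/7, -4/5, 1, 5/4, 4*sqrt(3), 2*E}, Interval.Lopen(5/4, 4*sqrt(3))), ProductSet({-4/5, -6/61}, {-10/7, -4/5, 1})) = EmptySet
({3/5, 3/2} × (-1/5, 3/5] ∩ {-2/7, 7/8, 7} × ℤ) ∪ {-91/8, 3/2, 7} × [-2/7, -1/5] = {-91/8, 3/2, 7} × [-2/7, -1/5]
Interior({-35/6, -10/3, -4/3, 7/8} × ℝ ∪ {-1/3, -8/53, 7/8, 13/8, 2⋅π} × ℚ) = ∅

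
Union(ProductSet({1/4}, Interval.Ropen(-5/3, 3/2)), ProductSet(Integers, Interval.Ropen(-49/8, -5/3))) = Union(ProductSet({1/4}, Interval.Ropen(-5/3, 3/2)), ProductSet(Integers, Interval.Ropen(-49/8, -5/3)))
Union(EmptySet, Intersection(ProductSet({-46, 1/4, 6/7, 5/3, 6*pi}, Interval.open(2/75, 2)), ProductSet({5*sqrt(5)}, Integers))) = EmptySet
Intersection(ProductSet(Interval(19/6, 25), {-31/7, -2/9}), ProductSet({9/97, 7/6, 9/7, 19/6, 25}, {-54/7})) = EmptySet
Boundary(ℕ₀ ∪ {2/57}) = ℕ₀ ∪ {2/57}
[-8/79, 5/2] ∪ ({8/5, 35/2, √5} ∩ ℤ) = [-8/79, 5/2]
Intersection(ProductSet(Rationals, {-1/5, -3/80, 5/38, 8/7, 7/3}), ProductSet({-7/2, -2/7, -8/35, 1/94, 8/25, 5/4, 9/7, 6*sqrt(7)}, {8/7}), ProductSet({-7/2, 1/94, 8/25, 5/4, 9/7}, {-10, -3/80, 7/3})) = EmptySet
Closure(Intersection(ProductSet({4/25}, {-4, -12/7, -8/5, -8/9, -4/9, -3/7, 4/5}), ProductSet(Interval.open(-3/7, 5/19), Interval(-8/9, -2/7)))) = ProductSet({4/25}, {-8/9, -4/9, -3/7})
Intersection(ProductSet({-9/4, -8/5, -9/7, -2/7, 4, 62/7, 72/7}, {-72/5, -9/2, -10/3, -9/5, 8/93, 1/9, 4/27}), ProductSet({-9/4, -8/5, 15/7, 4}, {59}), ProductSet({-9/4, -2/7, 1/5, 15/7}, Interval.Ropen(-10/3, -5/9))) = EmptySet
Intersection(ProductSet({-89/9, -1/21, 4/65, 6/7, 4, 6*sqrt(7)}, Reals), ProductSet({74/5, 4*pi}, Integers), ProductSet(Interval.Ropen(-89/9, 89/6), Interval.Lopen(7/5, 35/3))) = EmptySet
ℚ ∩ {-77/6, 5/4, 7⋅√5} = {-77/6, 5/4}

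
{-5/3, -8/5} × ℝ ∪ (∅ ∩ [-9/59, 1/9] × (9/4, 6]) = {-5/3, -8/5} × ℝ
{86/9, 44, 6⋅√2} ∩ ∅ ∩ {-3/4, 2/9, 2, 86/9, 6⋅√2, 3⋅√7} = ∅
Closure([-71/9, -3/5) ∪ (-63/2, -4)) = [-63/2, -3/5]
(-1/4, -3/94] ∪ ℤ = ℤ ∪ (-1/4, -3/94]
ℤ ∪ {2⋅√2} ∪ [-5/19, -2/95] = ℤ ∪ [-5/19, -2/95] ∪ {2⋅√2}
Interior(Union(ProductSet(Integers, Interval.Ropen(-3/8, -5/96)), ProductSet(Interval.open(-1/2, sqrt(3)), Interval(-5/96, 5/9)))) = ProductSet(Interval.open(-1/2, sqrt(3)), Interval.open(-5/96, 5/9))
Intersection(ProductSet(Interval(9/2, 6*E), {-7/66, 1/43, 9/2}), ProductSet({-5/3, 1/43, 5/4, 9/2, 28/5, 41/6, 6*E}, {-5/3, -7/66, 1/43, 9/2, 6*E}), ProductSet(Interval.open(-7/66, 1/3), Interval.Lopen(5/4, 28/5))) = EmptySet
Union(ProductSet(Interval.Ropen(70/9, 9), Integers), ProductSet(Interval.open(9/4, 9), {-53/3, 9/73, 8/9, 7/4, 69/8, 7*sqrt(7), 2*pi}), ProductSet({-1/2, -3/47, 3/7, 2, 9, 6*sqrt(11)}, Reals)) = Union(ProductSet({-1/2, -3/47, 3/7, 2, 9, 6*sqrt(11)}, Reals), ProductSet(Interval.open(9/4, 9), {-53/3, 9/73, 8/9, 7/4, 69/8, 7*sqrt(7), 2*pi}), ProductSet(Interval.Ropen(70/9, 9), Integers))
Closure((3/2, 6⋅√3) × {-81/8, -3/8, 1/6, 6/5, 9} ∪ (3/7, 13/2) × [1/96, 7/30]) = ([3/7, 13/2] × [1/96, 7/30]) ∪ ([3/2, 6⋅√3] × {-81/8, -3/8, 6/5, 9}) ∪ ((3/2, 6⋅√3] × {-81/8, -3/8, 1/6, 6/5, 9})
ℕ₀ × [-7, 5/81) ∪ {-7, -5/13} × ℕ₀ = ({-7, -5/13} × ℕ₀) ∪ (ℕ₀ × [-7, 5/81))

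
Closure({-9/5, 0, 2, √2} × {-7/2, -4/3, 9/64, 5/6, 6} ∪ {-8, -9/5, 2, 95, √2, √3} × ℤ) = ({-8, -9/5, 2, 95, √2, √3} × ℤ) ∪ ({-9/5, 0, 2, √2} × {-7/2, -4/3, 9/64, 5/6, 6})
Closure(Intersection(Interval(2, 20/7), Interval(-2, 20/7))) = Interval(2, 20/7)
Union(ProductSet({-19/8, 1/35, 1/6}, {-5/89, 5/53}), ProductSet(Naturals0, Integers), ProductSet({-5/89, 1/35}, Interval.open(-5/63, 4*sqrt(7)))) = Union(ProductSet({-5/89, 1/35}, Interval.open(-5/63, 4*sqrt(7))), ProductSet({-19/8, 1/35, 1/6}, {-5/89, 5/53}), ProductSet(Naturals0, Integers))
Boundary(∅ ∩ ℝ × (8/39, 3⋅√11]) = ∅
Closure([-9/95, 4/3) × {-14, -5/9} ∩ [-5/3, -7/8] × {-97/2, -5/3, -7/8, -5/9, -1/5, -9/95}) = ∅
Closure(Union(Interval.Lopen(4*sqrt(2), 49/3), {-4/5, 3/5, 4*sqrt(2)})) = Union({-4/5, 3/5}, Interval(4*sqrt(2), 49/3))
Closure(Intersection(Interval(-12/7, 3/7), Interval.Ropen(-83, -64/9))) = EmptySet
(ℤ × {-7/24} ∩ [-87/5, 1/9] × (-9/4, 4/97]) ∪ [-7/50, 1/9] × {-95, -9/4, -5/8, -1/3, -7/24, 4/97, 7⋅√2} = ({-17, -16, …, 0} × {-7/24}) ∪ ([-7/50, 1/9] × {-95, -9/4, -5/8, -1/3, -7/24, 4/97, 7⋅√2})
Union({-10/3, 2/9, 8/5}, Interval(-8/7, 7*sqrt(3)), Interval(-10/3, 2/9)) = Interval(-10/3, 7*sqrt(3))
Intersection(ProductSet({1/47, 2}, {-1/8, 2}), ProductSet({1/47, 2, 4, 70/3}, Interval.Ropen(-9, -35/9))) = EmptySet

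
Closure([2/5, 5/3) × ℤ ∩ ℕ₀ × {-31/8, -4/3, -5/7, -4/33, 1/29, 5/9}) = ∅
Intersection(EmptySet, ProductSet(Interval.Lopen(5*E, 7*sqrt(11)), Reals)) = EmptySet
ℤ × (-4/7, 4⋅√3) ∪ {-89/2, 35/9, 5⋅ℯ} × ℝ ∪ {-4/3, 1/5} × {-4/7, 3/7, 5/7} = ({-4/3, 1/5} × {-4/7, 3/7, 5/7}) ∪ ({-89/2, 35/9, 5⋅ℯ} × ℝ) ∪ (ℤ × (-4/7, 4⋅√3))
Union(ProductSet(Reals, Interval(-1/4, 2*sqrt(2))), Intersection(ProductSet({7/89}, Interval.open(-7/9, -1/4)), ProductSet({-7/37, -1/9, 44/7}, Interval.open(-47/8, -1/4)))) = ProductSet(Reals, Interval(-1/4, 2*sqrt(2)))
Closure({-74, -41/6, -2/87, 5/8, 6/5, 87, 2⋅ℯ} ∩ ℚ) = {-74, -41/6, -2/87, 5/8, 6/5, 87}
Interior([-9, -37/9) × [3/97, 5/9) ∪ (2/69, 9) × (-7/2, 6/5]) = ((-9, -37/9) × (3/97, 5/9)) ∪ ((2/69, 9) × (-7/2, 6/5))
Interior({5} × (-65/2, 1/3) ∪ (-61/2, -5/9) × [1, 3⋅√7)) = (-61/2, -5/9) × (1, 3⋅√7)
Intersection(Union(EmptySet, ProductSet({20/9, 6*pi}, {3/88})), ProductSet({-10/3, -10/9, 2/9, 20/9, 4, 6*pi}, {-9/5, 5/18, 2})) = EmptySet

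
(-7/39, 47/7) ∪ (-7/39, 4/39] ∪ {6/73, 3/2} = (-7/39, 47/7)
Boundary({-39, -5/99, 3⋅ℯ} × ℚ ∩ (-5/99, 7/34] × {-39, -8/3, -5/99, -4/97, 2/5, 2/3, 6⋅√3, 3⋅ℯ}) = ∅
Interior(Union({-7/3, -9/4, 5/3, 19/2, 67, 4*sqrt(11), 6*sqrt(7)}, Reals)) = Reals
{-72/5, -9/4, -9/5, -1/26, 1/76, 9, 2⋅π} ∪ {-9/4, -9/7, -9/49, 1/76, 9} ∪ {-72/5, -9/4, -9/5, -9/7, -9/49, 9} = {-72/5, -9/4, -9/5, -9/7, -9/49, -1/26, 1/76, 9, 2⋅π}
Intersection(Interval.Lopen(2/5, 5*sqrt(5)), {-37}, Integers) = EmptySet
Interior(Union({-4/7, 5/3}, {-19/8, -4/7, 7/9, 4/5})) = EmptySet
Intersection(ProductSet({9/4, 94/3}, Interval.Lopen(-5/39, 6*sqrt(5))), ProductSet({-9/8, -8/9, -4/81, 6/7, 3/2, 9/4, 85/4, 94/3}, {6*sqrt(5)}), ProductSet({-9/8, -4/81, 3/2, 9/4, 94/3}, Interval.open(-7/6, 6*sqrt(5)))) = EmptySet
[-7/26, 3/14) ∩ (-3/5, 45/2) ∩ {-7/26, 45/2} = {-7/26}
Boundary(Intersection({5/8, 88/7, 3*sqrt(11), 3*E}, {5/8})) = {5/8}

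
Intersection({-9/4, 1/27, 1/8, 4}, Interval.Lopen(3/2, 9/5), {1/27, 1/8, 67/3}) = EmptySet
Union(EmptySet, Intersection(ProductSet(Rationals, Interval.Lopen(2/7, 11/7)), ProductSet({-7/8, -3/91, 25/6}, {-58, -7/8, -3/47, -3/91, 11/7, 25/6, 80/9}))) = ProductSet({-7/8, -3/91, 25/6}, {11/7})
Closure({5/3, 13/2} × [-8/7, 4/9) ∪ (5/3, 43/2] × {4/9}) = ([5/3, 43/2] × {4/9}) ∪ ({5/3, 13/2} × [-8/7, 4/9])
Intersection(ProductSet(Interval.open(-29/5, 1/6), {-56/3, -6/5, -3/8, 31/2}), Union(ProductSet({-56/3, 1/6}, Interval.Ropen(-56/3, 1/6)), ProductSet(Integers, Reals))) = ProductSet(Range(-5, 1, 1), {-56/3, -6/5, -3/8, 31/2})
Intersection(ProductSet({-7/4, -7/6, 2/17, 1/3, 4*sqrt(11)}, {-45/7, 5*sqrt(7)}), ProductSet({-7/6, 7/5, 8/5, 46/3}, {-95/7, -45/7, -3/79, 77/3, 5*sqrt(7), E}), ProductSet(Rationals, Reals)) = ProductSet({-7/6}, {-45/7, 5*sqrt(7)})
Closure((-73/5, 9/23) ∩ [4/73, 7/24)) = [4/73, 7/24]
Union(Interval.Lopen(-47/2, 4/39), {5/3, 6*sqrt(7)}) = Union({5/3, 6*sqrt(7)}, Interval.Lopen(-47/2, 4/39))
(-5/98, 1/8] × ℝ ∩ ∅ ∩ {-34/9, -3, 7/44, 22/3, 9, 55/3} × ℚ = ∅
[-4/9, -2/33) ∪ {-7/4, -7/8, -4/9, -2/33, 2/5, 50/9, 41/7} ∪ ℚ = ℚ ∪ [-4/9, -2/33]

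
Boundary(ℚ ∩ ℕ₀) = ℕ₀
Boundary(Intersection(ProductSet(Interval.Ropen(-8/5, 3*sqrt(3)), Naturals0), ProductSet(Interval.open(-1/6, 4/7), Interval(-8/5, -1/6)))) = EmptySet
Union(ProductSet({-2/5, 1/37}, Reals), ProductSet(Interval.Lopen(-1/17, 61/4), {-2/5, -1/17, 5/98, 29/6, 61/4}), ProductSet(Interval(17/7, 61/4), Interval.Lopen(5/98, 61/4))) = Union(ProductSet({-2/5, 1/37}, Reals), ProductSet(Interval.Lopen(-1/17, 61/4), {-2/5, -1/17, 5/98, 29/6, 61/4}), ProductSet(Interval(17/7, 61/4), Interval.Lopen(5/98, 61/4)))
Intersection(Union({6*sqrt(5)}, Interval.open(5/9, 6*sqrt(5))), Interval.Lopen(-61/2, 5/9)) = EmptySet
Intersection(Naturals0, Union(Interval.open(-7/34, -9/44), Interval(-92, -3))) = EmptySet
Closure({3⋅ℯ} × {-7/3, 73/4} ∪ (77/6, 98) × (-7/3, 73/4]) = ({77/6, 98} × [-7/3, 73/4]) ∪ ((77/6, 98) × (-7/3, 73/4]) ∪ (({3⋅ℯ} ∪ [77/6, 98]) × {-7/3, 73/4})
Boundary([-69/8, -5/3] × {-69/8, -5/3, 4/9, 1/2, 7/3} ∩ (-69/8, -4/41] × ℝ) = [-69/8, -5/3] × {-69/8, -5/3, 4/9, 1/2, 7/3}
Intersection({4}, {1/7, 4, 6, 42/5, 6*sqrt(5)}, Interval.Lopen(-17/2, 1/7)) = EmptySet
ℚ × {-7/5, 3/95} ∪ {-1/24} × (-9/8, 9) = (ℚ × {-7/5, 3/95}) ∪ ({-1/24} × (-9/8, 9))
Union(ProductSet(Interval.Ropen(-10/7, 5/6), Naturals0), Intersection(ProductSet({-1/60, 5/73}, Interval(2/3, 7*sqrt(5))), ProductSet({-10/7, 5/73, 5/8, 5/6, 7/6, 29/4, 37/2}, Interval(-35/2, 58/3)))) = Union(ProductSet({5/73}, Interval(2/3, 7*sqrt(5))), ProductSet(Interval.Ropen(-10/7, 5/6), Naturals0))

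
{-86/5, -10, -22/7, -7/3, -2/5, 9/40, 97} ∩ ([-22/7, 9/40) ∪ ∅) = {-22/7, -7/3, -2/5}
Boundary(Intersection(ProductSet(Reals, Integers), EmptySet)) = EmptySet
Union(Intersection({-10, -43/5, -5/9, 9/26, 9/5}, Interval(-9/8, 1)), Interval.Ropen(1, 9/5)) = Union({-5/9, 9/26}, Interval.Ropen(1, 9/5))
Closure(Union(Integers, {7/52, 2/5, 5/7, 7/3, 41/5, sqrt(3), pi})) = Union({7/52, 2/5, 5/7, 7/3, 41/5, sqrt(3), pi}, Integers)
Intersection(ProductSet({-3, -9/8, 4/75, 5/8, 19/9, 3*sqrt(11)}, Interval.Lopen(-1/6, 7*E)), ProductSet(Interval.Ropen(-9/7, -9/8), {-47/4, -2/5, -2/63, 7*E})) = EmptySet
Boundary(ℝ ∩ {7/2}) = {7/2}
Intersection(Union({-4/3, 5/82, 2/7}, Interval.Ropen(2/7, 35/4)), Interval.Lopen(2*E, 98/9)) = Interval.open(2*E, 35/4)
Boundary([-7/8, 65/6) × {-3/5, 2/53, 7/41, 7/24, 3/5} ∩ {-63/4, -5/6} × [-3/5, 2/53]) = {-5/6} × {-3/5, 2/53}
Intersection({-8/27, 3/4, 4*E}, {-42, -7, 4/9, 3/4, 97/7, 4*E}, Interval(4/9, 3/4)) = {3/4}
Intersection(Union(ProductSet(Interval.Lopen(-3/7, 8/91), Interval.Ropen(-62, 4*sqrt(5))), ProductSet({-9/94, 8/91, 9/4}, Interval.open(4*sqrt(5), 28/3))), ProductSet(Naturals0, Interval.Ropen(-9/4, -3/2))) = ProductSet(Range(0, 1, 1), Interval.Ropen(-9/4, -3/2))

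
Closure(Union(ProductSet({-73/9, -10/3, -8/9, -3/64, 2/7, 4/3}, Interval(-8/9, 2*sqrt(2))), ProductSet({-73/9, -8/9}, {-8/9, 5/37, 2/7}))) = ProductSet({-73/9, -10/3, -8/9, -3/64, 2/7, 4/3}, Interval(-8/9, 2*sqrt(2)))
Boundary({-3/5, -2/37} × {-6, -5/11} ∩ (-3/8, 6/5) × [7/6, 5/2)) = ∅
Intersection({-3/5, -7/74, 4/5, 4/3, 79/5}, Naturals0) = EmptySet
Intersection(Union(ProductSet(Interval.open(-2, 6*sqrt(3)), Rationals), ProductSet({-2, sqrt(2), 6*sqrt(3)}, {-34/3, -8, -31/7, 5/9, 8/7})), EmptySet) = EmptySet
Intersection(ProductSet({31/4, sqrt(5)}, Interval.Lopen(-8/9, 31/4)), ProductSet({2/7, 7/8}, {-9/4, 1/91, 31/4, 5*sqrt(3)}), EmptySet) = EmptySet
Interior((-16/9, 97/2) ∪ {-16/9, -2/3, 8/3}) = (-16/9, 97/2)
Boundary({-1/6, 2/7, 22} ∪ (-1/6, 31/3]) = {-1/6, 31/3, 22}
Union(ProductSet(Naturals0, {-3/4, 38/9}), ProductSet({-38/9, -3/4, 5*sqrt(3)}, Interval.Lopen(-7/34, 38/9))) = Union(ProductSet({-38/9, -3/4, 5*sqrt(3)}, Interval.Lopen(-7/34, 38/9)), ProductSet(Naturals0, {-3/4, 38/9}))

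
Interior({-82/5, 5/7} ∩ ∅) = ∅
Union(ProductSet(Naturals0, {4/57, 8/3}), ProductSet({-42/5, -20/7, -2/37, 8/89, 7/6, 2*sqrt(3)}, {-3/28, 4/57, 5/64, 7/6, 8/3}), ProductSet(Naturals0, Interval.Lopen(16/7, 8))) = Union(ProductSet({-42/5, -20/7, -2/37, 8/89, 7/6, 2*sqrt(3)}, {-3/28, 4/57, 5/64, 7/6, 8/3}), ProductSet(Naturals0, Union({4/57}, Interval.Lopen(16/7, 8))))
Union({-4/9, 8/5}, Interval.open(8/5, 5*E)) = Union({-4/9}, Interval.Ropen(8/5, 5*E))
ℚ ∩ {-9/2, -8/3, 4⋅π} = {-9/2, -8/3}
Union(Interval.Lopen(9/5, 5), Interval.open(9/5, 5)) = Interval.Lopen(9/5, 5)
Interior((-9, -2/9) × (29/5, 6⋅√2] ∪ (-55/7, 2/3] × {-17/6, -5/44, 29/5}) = (-9, -2/9) × (29/5, 6⋅√2)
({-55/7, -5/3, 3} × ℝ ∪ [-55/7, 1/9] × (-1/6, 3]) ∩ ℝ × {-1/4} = {-55/7, -5/3, 3} × {-1/4}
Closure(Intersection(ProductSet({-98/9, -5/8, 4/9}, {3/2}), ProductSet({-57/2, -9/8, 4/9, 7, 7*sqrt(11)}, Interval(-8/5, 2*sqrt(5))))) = ProductSet({4/9}, {3/2})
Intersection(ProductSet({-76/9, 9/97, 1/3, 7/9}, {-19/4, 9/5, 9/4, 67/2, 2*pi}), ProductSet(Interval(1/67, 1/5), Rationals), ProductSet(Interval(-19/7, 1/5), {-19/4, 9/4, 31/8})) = ProductSet({9/97}, {-19/4, 9/4})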